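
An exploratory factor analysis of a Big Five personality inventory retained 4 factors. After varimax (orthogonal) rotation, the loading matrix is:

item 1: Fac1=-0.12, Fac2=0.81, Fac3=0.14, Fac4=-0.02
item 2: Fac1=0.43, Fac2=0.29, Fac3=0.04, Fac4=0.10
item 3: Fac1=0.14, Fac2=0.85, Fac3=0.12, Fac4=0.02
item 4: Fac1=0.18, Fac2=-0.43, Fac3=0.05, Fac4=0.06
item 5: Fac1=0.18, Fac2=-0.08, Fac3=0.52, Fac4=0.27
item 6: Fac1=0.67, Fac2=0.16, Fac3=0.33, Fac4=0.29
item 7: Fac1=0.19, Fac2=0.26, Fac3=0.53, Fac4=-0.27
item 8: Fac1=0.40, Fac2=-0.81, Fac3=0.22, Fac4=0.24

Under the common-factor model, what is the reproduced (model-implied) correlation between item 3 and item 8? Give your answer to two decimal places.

r̂ = Σ λ_i·λ_j across factors = (0.14)(0.40) + (0.85)(-0.81) + (0.12)(0.22) + (0.02)(0.24)
  = +0.0560 -0.6885 +0.0264 +0.0048 = -0.6013

-0.60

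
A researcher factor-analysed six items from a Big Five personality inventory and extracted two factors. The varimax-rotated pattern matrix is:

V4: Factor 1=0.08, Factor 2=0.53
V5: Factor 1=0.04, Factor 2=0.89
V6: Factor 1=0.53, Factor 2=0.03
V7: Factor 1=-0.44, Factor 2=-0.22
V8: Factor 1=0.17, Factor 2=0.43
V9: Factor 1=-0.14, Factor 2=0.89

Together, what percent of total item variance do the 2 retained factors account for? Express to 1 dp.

Communalities: 0.2873, 0.7937, 0.2818, 0.2420, 0.2138, 0.8117; Σh² = 2.6303.
Total variance with 6 standardized items is 6, so the solution explains 2.6303/6 = 0.4384 = 43.84%.

43.8%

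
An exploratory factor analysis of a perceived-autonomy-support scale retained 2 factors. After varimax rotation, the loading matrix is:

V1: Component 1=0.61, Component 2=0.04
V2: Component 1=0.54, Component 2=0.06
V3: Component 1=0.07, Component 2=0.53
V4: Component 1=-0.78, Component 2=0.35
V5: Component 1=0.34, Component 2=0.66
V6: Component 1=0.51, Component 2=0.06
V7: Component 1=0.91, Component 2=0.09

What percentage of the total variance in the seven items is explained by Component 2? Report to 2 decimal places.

12.23%

SS loadings for Component 2 = 0.04² + 0.06² + 0.53² + 0.35² + 0.66² + 0.06² + 0.09² = 0.8559
With 7 standardized items, total variance = 7. Proportion = 0.8559/7 = 0.1223 → 12.23%.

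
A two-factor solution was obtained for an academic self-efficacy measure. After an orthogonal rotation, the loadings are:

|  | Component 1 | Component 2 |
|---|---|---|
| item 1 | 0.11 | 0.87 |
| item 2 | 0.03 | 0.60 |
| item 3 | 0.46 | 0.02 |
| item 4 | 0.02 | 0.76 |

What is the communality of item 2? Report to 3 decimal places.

0.361

h² = 0.03² + 0.60² = 0.0009 + 0.3600 = 0.3609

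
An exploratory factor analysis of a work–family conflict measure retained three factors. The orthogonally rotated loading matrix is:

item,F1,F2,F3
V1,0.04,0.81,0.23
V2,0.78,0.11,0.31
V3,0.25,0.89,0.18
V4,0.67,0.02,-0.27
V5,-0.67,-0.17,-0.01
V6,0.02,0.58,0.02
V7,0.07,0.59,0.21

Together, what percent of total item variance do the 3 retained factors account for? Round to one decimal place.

Communalities: 0.7106, 0.7166, 0.8870, 0.5222, 0.4779, 0.3372, 0.3971; Σh² = 4.0486.
Total variance with 7 standardized items is 7, so the solution explains 4.0486/7 = 0.5784 = 57.84%.

57.8%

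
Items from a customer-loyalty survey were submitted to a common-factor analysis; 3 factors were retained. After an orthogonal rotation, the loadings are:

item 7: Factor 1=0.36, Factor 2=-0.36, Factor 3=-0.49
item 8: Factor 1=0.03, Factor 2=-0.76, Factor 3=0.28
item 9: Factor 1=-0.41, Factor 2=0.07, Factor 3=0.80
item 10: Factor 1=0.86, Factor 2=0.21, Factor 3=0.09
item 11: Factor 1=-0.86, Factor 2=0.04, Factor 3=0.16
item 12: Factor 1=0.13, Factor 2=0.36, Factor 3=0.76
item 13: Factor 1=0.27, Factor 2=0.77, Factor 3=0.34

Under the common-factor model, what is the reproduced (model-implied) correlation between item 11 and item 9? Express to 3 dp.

r̂ = Σ λ_i·λ_j across factors = (-0.86)(-0.41) + (0.04)(0.07) + (0.16)(0.80)
  = +0.3526 +0.0028 +0.1280 = 0.4834

0.483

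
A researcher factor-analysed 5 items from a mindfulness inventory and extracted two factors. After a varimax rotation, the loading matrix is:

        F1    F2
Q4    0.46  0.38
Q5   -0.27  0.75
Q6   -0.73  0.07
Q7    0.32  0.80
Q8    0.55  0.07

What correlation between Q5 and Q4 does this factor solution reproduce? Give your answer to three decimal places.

0.161

r̂ = Σ λ_i·λ_j across factors = (-0.27)(0.46) + (0.75)(0.38)
  = -0.1242 +0.2850 = 0.1608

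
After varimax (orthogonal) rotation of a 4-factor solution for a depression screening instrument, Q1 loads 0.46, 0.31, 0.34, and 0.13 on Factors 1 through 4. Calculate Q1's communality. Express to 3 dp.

h² = 0.46² + 0.31² + 0.34² + 0.13² = 0.2116 + 0.0961 + 0.1156 + 0.0169 = 0.4402

0.440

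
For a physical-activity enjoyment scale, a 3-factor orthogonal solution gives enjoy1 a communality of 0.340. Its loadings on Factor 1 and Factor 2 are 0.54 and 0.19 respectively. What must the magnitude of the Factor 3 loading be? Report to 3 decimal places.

0.111

Under orthogonal rotation h² = Σλ², so λ_Factor 3² = h² − (0.3277) = 0.340 − 0.3277 = 0.0123.
|λ| = √0.0123 = 0.1109.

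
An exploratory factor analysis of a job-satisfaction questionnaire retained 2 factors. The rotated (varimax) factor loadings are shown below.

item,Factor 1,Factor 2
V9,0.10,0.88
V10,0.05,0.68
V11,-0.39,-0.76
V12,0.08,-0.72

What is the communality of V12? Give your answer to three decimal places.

0.525

h² = 0.08² + (-0.72)² = 0.0064 + 0.5184 = 0.5248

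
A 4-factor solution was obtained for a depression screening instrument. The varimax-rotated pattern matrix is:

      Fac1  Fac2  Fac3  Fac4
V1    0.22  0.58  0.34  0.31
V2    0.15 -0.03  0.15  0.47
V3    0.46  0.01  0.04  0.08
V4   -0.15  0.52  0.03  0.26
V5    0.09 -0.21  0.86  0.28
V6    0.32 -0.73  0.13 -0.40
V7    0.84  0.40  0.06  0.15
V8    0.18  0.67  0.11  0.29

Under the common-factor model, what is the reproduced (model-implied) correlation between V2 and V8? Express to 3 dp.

r̂ = Σ λ_i·λ_j across factors = (0.15)(0.18) + (-0.03)(0.67) + (0.15)(0.11) + (0.47)(0.29)
  = +0.0270 -0.0201 +0.0165 +0.1363 = 0.1597

0.160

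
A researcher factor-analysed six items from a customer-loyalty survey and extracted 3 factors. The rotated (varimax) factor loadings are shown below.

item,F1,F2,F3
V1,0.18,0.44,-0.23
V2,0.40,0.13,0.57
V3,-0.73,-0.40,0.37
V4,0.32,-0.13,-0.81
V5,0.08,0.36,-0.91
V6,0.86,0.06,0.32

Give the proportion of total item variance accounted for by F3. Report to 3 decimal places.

0.350

SS loadings for F3 = (-0.23)² + 0.57² + 0.37² + (-0.81)² + (-0.91)² + 0.32² = 2.1013
Proportion of variance = 2.1013 / 6 = 0.3502.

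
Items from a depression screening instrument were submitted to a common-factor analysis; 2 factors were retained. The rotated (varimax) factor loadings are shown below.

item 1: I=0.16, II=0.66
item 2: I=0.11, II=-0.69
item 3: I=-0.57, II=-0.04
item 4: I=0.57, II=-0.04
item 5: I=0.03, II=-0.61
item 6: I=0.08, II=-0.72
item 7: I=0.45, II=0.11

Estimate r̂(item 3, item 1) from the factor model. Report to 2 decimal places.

r̂ = Σ λ_i·λ_j across factors = (-0.57)(0.16) + (-0.04)(0.66)
  = -0.0912 -0.0264 = -0.1176

-0.12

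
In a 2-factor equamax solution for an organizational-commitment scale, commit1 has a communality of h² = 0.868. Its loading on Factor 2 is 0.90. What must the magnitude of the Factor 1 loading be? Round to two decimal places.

Under orthogonal rotation h² = Σλ², so λ_Factor 1² = h² − (0.8100) = 0.868 − 0.8100 = 0.0580.
|λ| = √0.0580 = 0.2408.

0.24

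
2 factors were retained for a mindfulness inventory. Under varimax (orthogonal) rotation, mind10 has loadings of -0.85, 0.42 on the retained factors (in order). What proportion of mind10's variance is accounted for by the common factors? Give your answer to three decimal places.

0.899

h² = (-0.85)² + 0.42² = 0.7225 + 0.1764 = 0.8989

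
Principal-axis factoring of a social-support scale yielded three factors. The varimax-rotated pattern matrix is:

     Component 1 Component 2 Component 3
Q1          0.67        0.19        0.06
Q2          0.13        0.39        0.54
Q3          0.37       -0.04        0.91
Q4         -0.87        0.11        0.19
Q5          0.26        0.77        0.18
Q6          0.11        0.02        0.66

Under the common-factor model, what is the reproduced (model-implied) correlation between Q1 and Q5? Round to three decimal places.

r̂ = Σ λ_i·λ_j across factors = (0.67)(0.26) + (0.19)(0.77) + (0.06)(0.18)
  = +0.1742 +0.1463 +0.0108 = 0.3313

0.331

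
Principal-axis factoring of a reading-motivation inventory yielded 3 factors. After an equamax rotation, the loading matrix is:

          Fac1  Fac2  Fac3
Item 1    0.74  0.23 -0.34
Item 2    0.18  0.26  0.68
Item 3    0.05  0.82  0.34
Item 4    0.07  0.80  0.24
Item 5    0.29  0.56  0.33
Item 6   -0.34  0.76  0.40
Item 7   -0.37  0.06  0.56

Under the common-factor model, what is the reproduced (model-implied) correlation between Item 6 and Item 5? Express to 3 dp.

0.459

r̂ = Σ λ_i·λ_j across factors = (-0.34)(0.29) + (0.76)(0.56) + (0.40)(0.33)
  = -0.0986 +0.4256 +0.1320 = 0.4590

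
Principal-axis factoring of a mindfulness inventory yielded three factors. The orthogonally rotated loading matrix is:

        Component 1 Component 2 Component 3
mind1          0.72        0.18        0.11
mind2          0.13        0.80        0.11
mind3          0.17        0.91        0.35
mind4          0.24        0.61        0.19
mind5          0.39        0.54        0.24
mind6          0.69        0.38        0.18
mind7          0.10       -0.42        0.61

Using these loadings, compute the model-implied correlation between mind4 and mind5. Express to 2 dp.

r̂ = Σ λ_i·λ_j across factors = (0.24)(0.39) + (0.61)(0.54) + (0.19)(0.24)
  = +0.0936 +0.3294 +0.0456 = 0.4686

0.47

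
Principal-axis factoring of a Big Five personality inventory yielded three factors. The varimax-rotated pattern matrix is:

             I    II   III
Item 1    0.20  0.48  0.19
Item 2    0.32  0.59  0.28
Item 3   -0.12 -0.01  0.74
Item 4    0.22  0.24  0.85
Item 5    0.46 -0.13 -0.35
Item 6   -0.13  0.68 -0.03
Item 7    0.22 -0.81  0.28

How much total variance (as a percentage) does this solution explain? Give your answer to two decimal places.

54.86%

Communalities: 0.3065, 0.5289, 0.5621, 0.8285, 0.3510, 0.4802, 0.7829; Σh² = 3.8401.
Total variance with 7 standardized items is 7, so the solution explains 3.8401/7 = 0.5486 = 54.86%.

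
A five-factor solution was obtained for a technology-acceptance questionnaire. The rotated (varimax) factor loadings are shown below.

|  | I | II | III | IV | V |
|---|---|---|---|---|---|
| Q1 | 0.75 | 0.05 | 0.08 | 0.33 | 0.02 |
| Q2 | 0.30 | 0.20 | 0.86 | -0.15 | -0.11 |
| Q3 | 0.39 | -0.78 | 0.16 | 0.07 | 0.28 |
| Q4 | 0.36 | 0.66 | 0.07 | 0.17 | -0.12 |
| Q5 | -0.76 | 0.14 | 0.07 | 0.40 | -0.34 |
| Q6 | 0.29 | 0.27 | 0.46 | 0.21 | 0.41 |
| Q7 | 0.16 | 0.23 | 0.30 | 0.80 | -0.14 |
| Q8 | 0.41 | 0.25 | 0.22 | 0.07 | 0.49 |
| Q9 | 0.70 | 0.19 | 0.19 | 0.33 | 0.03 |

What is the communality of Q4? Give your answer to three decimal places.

h² = 0.36² + 0.66² + 0.07² + 0.17² + (-0.12)² = 0.1296 + 0.4356 + 0.0049 + 0.0289 + 0.0144 = 0.6134

0.613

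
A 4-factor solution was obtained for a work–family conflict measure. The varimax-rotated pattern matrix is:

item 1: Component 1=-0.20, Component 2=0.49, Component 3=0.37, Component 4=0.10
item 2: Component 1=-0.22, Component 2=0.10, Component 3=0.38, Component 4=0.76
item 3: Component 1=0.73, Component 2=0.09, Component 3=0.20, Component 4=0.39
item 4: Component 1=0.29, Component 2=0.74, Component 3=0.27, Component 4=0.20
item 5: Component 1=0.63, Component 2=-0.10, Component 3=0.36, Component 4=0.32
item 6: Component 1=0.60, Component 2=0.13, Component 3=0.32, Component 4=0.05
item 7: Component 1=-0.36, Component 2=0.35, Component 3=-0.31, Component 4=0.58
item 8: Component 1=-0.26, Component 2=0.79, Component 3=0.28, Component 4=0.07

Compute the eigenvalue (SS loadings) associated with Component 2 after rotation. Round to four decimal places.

SS loadings for Component 2 = 0.49² + 0.10² + 0.09² + 0.74² + (-0.10)² + 0.13² + 0.35² + 0.79² = 0.2401 + 0.0100 + 0.0081 + 0.5476 + 0.0100 + 0.0169 + 0.1225 + 0.6241 = 1.5793

1.5793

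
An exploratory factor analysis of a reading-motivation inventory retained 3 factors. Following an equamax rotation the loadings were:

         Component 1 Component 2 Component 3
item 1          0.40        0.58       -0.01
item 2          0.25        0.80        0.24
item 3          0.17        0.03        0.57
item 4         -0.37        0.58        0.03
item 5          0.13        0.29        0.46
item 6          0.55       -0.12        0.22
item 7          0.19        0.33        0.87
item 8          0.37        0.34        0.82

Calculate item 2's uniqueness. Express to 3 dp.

h² = 0.25² + 0.80² + 0.24² = 0.0625 + 0.6400 + 0.0576 = 0.7601
Uniqueness u² = 1 − h² = 1 − 0.7601 = 0.2399

0.240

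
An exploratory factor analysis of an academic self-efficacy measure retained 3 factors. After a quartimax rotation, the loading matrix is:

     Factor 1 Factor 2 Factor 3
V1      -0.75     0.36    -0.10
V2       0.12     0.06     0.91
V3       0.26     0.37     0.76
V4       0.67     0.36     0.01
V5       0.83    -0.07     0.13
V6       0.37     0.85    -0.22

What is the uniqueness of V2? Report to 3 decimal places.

0.154

h² = 0.12² + 0.06² + 0.91² = 0.0144 + 0.0036 + 0.8281 = 0.8461
Uniqueness u² = 1 − h² = 1 − 0.8461 = 0.1539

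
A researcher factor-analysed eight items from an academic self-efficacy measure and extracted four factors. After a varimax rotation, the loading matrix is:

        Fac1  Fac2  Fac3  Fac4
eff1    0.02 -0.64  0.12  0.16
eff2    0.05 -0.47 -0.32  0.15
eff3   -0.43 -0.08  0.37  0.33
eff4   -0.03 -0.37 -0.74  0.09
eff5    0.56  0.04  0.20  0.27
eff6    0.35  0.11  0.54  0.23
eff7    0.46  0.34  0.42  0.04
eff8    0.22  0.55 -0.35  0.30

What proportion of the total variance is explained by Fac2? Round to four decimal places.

SS loadings for Fac2 = (-0.64)² + (-0.47)² + (-0.08)² + (-0.37)² + 0.04² + 0.11² + 0.34² + 0.55² = 1.2056
Proportion of variance = 1.2056 / 8 = 0.1507.

0.1507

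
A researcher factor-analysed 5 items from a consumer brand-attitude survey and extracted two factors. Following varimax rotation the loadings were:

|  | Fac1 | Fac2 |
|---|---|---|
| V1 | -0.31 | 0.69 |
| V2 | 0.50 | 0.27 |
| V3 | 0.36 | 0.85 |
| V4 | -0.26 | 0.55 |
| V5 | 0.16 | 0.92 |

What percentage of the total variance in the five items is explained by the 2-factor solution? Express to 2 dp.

59.79%

Communalities: 0.5722, 0.3229, 0.8521, 0.3701, 0.8720; Σh² = 2.9893.
Total variance with 5 standardized items is 5, so the solution explains 2.9893/5 = 0.5979 = 59.79%.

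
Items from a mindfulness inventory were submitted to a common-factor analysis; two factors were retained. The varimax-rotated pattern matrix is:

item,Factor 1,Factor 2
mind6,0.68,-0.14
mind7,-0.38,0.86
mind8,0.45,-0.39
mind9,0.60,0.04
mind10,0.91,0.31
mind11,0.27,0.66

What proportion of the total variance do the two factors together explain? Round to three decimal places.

SS loadings by factor: 2.0703, 1.4446; total = 3.5149.
Total variance with 6 standardized items is 6, so the solution explains 3.5149/6 = 0.5858.

0.586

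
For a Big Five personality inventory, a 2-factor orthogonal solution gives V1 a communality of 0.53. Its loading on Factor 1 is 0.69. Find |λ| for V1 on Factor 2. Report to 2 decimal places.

Under orthogonal rotation h² = Σλ², so λ_Factor 2² = h² − (0.4761) = 0.53 − 0.4761 = 0.0539.
|λ| = √0.0539 = 0.2322.

0.23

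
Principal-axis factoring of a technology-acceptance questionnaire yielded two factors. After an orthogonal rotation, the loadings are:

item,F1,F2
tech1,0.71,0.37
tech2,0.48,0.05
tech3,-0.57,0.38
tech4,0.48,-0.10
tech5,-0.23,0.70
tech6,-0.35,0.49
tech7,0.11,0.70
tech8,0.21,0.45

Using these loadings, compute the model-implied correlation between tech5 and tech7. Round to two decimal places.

r̂ = Σ λ_i·λ_j across factors = (-0.23)(0.11) + (0.70)(0.70)
  = -0.0253 +0.4900 = 0.4647

0.46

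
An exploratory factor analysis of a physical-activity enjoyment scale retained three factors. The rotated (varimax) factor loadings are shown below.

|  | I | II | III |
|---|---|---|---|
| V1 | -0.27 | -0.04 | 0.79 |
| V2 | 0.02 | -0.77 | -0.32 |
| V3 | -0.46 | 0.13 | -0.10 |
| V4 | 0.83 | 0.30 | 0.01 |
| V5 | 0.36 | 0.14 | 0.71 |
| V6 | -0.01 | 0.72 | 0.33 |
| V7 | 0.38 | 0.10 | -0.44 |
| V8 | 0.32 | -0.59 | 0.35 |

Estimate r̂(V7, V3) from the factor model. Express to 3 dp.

r̂ = Σ λ_i·λ_j across factors = (0.38)(-0.46) + (0.10)(0.13) + (-0.44)(-0.10)
  = -0.1748 +0.0130 +0.0440 = -0.1178

-0.118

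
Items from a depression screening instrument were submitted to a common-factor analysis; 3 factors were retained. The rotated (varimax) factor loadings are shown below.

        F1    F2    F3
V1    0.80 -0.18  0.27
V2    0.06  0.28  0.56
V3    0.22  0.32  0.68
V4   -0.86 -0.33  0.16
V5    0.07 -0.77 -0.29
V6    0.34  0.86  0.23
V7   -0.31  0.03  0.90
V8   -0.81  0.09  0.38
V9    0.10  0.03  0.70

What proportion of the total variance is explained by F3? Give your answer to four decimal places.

0.2729

SS loadings for F3 = 0.27² + 0.56² + 0.68² + 0.16² + (-0.29)² + 0.23² + 0.90² + 0.38² + 0.70² = 2.4559
Proportion of variance = 2.4559 / 9 = 0.2729.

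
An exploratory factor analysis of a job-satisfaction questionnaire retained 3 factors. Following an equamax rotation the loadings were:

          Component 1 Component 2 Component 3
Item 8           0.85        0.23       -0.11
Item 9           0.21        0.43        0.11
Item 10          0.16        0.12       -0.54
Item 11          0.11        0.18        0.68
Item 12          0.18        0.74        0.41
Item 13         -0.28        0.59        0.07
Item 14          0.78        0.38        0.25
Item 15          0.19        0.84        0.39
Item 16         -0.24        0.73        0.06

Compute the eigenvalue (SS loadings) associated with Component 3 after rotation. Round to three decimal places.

SS loadings for Component 3 = (-0.11)² + 0.11² + (-0.54)² + 0.68² + 0.41² + 0.07² + 0.25² + 0.39² + 0.06² = 0.0121 + 0.0121 + 0.2916 + 0.4624 + 0.1681 + 0.0049 + 0.0625 + 0.1521 + 0.0036 = 1.1694

1.169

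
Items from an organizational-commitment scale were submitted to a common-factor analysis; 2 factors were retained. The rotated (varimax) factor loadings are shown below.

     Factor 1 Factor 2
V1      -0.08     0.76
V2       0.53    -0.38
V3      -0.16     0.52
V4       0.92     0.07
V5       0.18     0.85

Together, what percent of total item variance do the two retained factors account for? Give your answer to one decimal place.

58.2%

Communalities: 0.5840, 0.4253, 0.2960, 0.8513, 0.7549; Σh² = 2.9115.
Total variance with 5 standardized items is 5, so the solution explains 2.9115/5 = 0.5823 = 58.23%.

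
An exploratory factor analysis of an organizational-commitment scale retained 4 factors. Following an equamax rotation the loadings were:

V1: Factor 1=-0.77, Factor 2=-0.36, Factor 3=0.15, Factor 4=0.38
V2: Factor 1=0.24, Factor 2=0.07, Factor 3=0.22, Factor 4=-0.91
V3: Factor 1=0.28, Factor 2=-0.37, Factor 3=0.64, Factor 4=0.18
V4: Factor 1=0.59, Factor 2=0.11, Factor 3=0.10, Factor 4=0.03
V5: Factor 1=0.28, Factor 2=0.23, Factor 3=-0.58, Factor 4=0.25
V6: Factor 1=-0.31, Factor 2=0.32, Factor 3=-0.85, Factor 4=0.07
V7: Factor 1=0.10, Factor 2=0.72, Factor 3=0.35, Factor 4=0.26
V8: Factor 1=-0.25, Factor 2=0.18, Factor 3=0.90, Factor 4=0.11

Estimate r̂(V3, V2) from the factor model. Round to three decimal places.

r̂ = Σ λ_i·λ_j across factors = (0.28)(0.24) + (-0.37)(0.07) + (0.64)(0.22) + (0.18)(-0.91)
  = +0.0672 -0.0259 +0.1408 -0.1638 = 0.0183

0.018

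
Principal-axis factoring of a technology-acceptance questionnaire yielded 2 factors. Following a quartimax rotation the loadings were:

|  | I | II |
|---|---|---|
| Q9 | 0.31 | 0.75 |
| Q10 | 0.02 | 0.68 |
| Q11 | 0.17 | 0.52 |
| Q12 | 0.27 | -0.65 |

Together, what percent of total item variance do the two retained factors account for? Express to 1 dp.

SS loadings by factor: 0.1983, 1.7178; total = 1.9161.
Total variance with 4 standardized items is 4, so the solution explains 1.9161/4 = 0.4790 = 47.90%.

47.9%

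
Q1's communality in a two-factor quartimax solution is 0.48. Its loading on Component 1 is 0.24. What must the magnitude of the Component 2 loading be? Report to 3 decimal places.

Under orthogonal rotation h² = Σλ², so λ_Component 2² = h² − (0.0576) = 0.48 − 0.0576 = 0.4224.
|λ| = √0.4224 = 0.6499.

0.650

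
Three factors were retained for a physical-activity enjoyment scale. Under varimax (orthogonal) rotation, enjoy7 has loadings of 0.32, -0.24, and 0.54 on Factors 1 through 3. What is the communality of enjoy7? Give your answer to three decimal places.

h² = 0.32² + (-0.24)² + 0.54² = 0.1024 + 0.0576 + 0.2916 = 0.4516

0.452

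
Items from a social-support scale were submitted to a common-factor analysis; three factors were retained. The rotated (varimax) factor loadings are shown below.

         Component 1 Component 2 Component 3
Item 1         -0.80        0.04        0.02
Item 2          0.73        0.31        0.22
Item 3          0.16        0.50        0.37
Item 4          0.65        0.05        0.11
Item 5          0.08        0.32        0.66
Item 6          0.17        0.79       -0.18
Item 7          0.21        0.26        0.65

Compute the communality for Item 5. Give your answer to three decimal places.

0.544

h² = 0.08² + 0.32² + 0.66² = 0.0064 + 0.1024 + 0.4356 = 0.5444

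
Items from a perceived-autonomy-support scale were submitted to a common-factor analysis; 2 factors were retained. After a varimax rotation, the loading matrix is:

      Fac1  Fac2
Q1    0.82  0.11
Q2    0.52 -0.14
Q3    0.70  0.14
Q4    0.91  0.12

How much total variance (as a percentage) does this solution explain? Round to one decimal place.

58.2%

Communalities: 0.6845, 0.2900, 0.5096, 0.8425; Σh² = 2.3266.
Total variance with 4 standardized items is 4, so the solution explains 2.3266/4 = 0.5817 = 58.16%.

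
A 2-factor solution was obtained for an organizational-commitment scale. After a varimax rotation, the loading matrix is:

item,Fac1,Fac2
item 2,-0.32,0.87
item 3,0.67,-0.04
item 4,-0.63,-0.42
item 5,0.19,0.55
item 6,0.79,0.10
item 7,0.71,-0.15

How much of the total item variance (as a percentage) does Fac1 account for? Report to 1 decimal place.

SS loadings for Fac1 = (-0.32)² + 0.67² + (-0.63)² + 0.19² + 0.79² + 0.71² = 2.1125
With 6 standardized items, total variance = 6. Proportion = 2.1125/6 = 0.3521 → 35.21%.

35.2%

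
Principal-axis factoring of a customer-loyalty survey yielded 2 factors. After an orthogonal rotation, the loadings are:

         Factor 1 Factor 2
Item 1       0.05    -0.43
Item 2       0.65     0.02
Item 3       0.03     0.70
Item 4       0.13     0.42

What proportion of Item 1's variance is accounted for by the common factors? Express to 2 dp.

h² = 0.05² + (-0.43)² = 0.0025 + 0.1849 = 0.1874

0.19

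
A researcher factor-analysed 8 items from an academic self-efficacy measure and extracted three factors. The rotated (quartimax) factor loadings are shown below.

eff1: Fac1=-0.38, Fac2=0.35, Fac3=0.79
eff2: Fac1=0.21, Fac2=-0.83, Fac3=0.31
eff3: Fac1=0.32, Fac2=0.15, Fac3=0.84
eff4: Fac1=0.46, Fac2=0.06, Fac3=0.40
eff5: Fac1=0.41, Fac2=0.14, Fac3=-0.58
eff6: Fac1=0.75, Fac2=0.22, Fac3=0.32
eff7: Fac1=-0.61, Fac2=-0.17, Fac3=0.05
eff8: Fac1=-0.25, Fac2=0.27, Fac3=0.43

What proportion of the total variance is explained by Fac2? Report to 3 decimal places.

0.126

SS loadings for Fac2 = 0.35² + (-0.83)² + 0.15² + 0.06² + 0.14² + 0.22² + (-0.17)² + 0.27² = 1.0073
Proportion of variance = 1.0073 / 8 = 0.1259.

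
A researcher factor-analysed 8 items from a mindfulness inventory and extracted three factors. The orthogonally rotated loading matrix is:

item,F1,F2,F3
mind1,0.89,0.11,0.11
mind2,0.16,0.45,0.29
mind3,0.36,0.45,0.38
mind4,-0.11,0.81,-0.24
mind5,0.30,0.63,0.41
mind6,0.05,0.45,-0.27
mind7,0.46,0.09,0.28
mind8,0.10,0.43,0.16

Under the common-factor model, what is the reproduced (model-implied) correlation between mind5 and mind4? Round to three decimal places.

r̂ = Σ λ_i·λ_j across factors = (0.30)(-0.11) + (0.63)(0.81) + (0.41)(-0.24)
  = -0.0330 +0.5103 -0.0984 = 0.3789

0.379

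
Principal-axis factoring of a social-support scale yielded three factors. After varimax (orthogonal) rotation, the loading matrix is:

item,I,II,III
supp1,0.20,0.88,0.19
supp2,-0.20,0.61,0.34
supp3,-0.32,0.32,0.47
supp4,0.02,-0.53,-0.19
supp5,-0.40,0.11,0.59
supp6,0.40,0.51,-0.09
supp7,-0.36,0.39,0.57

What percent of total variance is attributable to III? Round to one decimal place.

15.6%

SS loadings for III = 0.19² + 0.34² + 0.47² + (-0.19)² + 0.59² + (-0.09)² + 0.57² = 1.0898
With 7 standardized items, total variance = 7. Proportion = 1.0898/7 = 0.1557 → 15.57%.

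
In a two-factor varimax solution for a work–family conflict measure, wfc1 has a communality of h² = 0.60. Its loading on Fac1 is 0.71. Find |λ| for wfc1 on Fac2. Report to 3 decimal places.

0.310

Under orthogonal rotation h² = Σλ², so λ_Fac2² = h² − (0.5041) = 0.60 − 0.5041 = 0.0959.
|λ| = √0.0959 = 0.3097.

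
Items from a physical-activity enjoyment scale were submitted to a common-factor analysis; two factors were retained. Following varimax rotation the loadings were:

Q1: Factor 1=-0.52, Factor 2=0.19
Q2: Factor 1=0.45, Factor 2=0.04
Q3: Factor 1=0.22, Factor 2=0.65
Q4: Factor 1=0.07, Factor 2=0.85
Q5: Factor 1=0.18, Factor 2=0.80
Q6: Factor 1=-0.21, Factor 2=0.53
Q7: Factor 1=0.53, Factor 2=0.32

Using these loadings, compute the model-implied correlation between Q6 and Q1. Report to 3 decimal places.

r̂ = Σ λ_i·λ_j across factors = (-0.21)(-0.52) + (0.53)(0.19)
  = +0.1092 +0.1007 = 0.2099

0.210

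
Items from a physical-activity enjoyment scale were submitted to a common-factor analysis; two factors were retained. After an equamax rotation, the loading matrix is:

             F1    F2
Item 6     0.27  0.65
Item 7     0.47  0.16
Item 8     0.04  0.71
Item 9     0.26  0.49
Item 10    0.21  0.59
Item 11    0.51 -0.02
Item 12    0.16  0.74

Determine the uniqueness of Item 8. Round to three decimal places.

h² = 0.04² + 0.71² = 0.0016 + 0.5041 = 0.5057
Uniqueness u² = 1 − h² = 1 − 0.5057 = 0.4943

0.494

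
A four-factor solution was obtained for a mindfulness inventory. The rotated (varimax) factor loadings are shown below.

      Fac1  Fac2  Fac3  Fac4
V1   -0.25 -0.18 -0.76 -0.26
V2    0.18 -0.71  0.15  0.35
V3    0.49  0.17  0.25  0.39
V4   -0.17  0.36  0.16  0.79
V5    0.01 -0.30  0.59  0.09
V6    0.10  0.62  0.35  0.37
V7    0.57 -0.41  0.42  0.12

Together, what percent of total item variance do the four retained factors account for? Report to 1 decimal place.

64.2%

SS loadings by factor: 0.6989, 1.3375, 1.3352, 1.1257; total = 4.4973.
Total variance with 7 standardized items is 7, so the solution explains 4.4973/7 = 0.6425 = 64.25%.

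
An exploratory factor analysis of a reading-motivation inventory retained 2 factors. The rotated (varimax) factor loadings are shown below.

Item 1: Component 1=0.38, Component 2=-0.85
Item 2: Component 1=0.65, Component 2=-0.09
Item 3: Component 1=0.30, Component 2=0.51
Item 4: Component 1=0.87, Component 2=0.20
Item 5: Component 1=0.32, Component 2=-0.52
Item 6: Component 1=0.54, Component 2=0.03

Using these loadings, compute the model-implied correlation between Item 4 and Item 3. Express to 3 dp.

0.363

r̂ = Σ λ_i·λ_j across factors = (0.87)(0.30) + (0.20)(0.51)
  = +0.2610 +0.1020 = 0.3630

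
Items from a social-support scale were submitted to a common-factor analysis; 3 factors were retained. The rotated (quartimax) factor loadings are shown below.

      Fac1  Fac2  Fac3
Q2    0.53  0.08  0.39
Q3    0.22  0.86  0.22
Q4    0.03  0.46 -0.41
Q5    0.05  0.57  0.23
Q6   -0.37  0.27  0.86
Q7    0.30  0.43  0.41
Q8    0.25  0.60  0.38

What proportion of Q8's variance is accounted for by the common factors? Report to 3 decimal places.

0.567

h² = 0.25² + 0.60² + 0.38² = 0.0625 + 0.3600 + 0.1444 = 0.5669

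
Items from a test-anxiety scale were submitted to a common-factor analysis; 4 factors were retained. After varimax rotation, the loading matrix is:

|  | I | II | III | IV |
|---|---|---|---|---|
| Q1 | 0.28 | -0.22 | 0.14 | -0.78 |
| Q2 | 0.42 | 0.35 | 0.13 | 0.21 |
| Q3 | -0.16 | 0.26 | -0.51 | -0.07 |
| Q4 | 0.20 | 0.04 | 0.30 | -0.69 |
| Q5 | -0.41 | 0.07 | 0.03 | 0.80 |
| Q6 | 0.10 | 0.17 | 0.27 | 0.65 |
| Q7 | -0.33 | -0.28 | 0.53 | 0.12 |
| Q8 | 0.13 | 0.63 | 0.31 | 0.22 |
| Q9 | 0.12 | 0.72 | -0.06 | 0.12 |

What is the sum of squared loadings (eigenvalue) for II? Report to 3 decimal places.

1.268

SS loadings for II = (-0.22)² + 0.35² + 0.26² + 0.04² + 0.07² + 0.17² + (-0.28)² + 0.63² + 0.72² = 0.0484 + 0.1225 + 0.0676 + 0.0016 + 0.0049 + 0.0289 + 0.0784 + 0.3969 + 0.5184 = 1.2676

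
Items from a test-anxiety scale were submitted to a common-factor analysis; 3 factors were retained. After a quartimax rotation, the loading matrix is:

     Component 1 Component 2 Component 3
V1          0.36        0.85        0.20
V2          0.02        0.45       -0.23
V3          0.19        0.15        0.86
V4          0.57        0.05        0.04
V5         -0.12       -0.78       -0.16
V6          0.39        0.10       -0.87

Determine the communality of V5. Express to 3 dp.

0.648

h² = (-0.12)² + (-0.78)² + (-0.16)² = 0.0144 + 0.6084 + 0.0256 = 0.6484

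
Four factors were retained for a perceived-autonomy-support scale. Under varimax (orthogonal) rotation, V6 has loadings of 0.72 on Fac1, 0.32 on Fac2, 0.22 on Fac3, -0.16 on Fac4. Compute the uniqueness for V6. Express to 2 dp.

0.31

h² = 0.72² + 0.32² + 0.22² + (-0.16)² = 0.5184 + 0.1024 + 0.0484 + 0.0256 = 0.6948
Uniqueness u² = 1 − h² = 1 − 0.6948 = 0.3052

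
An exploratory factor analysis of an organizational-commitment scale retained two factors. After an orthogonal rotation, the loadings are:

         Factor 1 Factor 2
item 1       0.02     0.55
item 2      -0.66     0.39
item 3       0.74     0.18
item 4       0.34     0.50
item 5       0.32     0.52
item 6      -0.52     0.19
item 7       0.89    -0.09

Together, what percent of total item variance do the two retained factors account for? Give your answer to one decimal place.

47.4%

SS loadings by factor: 2.2641, 1.0516; total = 3.3157.
Total variance with 7 standardized items is 7, so the solution explains 3.3157/7 = 0.4737 = 47.37%.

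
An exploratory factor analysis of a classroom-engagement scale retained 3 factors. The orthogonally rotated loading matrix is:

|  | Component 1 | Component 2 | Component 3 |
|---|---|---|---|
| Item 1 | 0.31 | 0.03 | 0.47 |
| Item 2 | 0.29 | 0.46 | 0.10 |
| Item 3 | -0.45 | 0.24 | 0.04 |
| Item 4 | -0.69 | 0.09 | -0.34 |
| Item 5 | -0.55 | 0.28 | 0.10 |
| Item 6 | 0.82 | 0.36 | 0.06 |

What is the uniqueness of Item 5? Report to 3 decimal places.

0.609

h² = (-0.55)² + 0.28² + 0.10² = 0.3025 + 0.0784 + 0.0100 = 0.3909
Uniqueness u² = 1 − h² = 1 − 0.3909 = 0.6091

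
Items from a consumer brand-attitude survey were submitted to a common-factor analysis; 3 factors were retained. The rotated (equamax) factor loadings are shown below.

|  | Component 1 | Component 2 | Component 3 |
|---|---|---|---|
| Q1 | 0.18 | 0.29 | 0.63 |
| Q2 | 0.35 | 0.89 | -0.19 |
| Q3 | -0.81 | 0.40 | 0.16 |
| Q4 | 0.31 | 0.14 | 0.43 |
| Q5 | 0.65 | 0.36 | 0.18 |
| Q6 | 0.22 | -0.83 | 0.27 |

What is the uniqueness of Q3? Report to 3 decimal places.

h² = (-0.81)² + 0.40² + 0.16² = 0.6561 + 0.1600 + 0.0256 = 0.8417
Uniqueness u² = 1 − h² = 1 − 0.8417 = 0.1583

0.158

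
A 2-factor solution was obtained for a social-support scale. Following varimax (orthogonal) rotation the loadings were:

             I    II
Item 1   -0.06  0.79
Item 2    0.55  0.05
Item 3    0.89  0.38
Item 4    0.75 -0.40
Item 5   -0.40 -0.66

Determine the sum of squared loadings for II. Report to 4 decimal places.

SS loadings for II = 0.79² + 0.05² + 0.38² + (-0.40)² + (-0.66)² = 0.6241 + 0.0025 + 0.1444 + 0.1600 + 0.4356 = 1.3666

1.3666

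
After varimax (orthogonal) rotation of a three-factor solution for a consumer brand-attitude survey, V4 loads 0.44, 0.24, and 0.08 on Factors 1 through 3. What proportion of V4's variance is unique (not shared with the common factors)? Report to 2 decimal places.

0.74

h² = 0.44² + 0.24² + 0.08² = 0.1936 + 0.0576 + 0.0064 = 0.2576
Uniqueness u² = 1 − h² = 1 − 0.2576 = 0.7424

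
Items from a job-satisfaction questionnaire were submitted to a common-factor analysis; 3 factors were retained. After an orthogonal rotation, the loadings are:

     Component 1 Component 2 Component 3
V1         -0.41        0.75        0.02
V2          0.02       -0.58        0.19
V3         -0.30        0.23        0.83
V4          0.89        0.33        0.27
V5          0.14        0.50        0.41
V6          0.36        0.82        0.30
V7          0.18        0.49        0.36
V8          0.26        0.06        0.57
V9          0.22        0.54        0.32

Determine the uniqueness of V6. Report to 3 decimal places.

h² = 0.36² + 0.82² + 0.30² = 0.1296 + 0.6724 + 0.0900 = 0.8920
Uniqueness u² = 1 − h² = 1 − 0.8920 = 0.1080

0.108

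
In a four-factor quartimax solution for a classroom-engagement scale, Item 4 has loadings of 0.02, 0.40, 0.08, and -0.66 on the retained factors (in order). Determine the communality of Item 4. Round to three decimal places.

0.602

h² = 0.02² + 0.40² + 0.08² + (-0.66)² = 0.0004 + 0.1600 + 0.0064 + 0.4356 = 0.6024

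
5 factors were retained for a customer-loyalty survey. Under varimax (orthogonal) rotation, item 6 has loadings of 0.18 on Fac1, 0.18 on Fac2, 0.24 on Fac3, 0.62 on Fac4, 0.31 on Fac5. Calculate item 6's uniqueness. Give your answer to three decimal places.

0.397

h² = 0.18² + 0.18² + 0.24² + 0.62² + 0.31² = 0.0324 + 0.0324 + 0.0576 + 0.3844 + 0.0961 = 0.6029
Uniqueness u² = 1 − h² = 1 − 0.6029 = 0.3971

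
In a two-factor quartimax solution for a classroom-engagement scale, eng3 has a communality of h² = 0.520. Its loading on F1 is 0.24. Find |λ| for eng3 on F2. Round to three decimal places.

Under orthogonal rotation h² = Σλ², so λ_F2² = h² − (0.0576) = 0.520 − 0.0576 = 0.4624.
|λ| = √0.4624 = 0.6800.

0.680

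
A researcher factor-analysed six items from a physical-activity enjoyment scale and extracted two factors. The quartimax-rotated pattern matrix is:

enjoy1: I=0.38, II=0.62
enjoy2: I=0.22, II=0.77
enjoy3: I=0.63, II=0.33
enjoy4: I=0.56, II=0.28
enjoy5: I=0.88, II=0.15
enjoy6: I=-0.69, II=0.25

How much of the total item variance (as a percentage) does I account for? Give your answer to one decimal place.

SS loadings for I = 0.38² + 0.22² + 0.63² + 0.56² + 0.88² + (-0.69)² = 2.1538
With 6 standardized items, total variance = 6. Proportion = 2.1538/6 = 0.3590 → 35.90%.

35.9%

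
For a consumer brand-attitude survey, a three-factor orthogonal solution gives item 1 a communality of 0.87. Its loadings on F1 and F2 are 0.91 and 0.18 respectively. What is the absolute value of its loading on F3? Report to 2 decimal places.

Under orthogonal rotation h² = Σλ², so λ_F3² = h² − (0.8605) = 0.87 − 0.8605 = 0.0095.
|λ| = √0.0095 = 0.0975.

0.10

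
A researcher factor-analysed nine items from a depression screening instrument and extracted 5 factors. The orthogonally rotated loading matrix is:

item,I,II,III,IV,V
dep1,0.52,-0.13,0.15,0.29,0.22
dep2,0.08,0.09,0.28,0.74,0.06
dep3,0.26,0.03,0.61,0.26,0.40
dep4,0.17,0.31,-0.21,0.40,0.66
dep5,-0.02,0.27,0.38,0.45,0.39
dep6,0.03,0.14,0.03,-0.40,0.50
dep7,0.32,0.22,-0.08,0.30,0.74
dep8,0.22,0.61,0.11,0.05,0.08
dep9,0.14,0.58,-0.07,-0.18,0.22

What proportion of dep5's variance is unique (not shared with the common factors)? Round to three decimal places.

h² = (-0.02)² + 0.27² + 0.38² + 0.45² + 0.39² = 0.0004 + 0.0729 + 0.1444 + 0.2025 + 0.1521 = 0.5723
Uniqueness u² = 1 − h² = 1 − 0.5723 = 0.4277

0.428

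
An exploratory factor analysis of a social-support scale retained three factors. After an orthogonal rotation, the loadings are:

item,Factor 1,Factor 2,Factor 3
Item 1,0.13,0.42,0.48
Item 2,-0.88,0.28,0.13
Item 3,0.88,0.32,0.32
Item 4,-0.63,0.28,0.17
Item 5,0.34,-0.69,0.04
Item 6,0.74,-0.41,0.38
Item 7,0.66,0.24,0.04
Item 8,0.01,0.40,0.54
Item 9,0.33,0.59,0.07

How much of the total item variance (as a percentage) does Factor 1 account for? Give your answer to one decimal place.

SS loadings for Factor 1 = 0.13² + (-0.88)² + 0.88² + (-0.63)² + 0.34² + 0.74² + 0.66² + 0.01² + 0.33² = 3.1704
With 9 standardized items, total variance = 9. Proportion = 3.1704/9 = 0.3523 → 35.23%.

35.2%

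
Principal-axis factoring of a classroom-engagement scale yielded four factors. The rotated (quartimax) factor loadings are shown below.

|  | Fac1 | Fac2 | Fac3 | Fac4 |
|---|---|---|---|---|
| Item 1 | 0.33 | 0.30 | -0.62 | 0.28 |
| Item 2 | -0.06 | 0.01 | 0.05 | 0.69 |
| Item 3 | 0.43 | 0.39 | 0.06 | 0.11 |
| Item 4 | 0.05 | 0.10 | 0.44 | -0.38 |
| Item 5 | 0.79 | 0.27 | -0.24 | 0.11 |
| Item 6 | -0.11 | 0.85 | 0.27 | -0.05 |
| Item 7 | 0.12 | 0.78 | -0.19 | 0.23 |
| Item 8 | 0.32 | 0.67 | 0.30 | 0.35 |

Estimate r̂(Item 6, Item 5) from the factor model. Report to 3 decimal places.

r̂ = Σ λ_i·λ_j across factors = (-0.11)(0.79) + (0.85)(0.27) + (0.27)(-0.24) + (-0.05)(0.11)
  = -0.0869 +0.2295 -0.0648 -0.0055 = 0.0723

0.072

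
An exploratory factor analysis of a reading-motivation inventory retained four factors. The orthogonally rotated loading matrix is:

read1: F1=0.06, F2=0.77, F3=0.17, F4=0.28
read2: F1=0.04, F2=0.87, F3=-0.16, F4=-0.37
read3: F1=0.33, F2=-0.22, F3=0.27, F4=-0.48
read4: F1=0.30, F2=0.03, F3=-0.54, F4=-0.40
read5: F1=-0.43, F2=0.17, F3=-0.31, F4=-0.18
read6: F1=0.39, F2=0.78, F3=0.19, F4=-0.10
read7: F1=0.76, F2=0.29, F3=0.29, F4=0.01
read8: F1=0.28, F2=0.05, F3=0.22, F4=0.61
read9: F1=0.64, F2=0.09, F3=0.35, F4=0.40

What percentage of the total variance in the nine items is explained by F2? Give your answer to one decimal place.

SS loadings for F2 = 0.77² + 0.87² + (-0.22)² + 0.03² + 0.17² + 0.78² + 0.29² + 0.05² + 0.09² = 2.1311
With 9 standardized items, total variance = 9. Proportion = 2.1311/9 = 0.2368 → 23.68%.

23.7%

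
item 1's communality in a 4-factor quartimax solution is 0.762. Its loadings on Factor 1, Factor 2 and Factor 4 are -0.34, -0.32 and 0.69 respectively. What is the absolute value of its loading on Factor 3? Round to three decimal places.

Under orthogonal rotation h² = Σλ², so λ_Factor 3² = h² − (0.6941) = 0.762 − 0.6941 = 0.0679.
|λ| = √0.0679 = 0.2606.

0.261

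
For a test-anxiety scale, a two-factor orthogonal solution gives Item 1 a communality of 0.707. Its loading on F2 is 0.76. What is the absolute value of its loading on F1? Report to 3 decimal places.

Under orthogonal rotation h² = Σλ², so λ_F1² = h² − (0.5776) = 0.707 − 0.5776 = 0.1294.
|λ| = √0.1294 = 0.3597.

0.360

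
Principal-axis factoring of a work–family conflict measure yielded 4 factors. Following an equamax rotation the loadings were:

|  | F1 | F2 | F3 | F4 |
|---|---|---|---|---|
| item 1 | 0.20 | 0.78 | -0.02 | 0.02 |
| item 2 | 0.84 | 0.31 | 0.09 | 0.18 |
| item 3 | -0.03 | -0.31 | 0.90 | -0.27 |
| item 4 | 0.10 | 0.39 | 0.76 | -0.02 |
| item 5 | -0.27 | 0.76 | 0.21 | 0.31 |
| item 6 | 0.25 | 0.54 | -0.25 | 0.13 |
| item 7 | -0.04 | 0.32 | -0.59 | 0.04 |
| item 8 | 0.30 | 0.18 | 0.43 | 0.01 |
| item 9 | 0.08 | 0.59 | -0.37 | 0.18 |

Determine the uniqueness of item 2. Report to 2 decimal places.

h² = 0.84² + 0.31² + 0.09² + 0.18² = 0.7056 + 0.0961 + 0.0081 + 0.0324 = 0.8422
Uniqueness u² = 1 − h² = 1 − 0.8422 = 0.1578

0.16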